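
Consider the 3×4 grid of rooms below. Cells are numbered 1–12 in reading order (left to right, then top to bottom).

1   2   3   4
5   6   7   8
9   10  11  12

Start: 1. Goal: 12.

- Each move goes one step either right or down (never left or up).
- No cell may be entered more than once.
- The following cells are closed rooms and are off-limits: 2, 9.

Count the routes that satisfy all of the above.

3

A right/down-only route from 1 to 12 makes exactly 2 down-moves and 3 right-moves in some order.
With no other constraints that would be C(5,2) = 10 routes.
Subtract routes through each blocked cell (inclusion–exclusion for overlaps): − through 2: 6 − through 9: 1 → 3.
That gives 3 routes.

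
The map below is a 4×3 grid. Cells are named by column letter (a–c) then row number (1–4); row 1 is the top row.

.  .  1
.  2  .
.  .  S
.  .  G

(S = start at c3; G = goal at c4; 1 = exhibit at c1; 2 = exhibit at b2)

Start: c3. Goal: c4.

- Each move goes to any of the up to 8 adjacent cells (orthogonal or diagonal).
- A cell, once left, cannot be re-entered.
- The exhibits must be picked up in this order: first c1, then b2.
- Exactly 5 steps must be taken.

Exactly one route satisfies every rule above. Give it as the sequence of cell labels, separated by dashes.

c3 - c2 - c1 - b2 - b3 - c4

The waypoints must appear in the order c1, b2, with no cell reused.
Route from c3: 2× up (reaching c1), down-left to b2, down to b3, down-right to c4 — 5 moves in all.
Check: order respected (1 at step 2, 2 at step 3); 5 moves as required.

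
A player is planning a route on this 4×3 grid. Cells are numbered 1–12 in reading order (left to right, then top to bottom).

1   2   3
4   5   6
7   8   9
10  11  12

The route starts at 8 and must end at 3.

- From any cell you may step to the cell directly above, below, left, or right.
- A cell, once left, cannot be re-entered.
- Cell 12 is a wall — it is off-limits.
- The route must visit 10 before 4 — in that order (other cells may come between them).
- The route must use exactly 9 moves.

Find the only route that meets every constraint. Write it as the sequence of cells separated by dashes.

The waypoints must appear in the order 10, 4, with no cell reused.
Route from 8: down to 11, left to 10, 3× up (reaching 1), right to 2, down to 5, right to 6, up to 3 — 9 moves in all.
Check: order respected (10 at step 2, 4 at step 4); 9 moves as required.

8 - 11 - 10 - 7 - 4 - 1 - 2 - 5 - 6 - 3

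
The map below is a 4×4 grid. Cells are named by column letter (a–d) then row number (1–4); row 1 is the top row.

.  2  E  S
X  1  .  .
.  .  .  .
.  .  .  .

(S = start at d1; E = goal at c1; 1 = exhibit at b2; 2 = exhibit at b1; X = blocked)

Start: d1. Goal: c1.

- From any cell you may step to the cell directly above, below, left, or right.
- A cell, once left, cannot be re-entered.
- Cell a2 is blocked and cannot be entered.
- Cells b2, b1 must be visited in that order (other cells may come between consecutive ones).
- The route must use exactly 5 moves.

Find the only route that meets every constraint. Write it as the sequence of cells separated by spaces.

d1 d2 c2 b2 b1 c1

The waypoints must appear in the order b2, b1, with no cell reused.
Route from d1: down 1 to d2, left 2 to b2, up 1 to b1, right 1 to c1 — 5 moves in all.
Check: order respected (1 at step 3, 2 at step 4); 5 moves as required.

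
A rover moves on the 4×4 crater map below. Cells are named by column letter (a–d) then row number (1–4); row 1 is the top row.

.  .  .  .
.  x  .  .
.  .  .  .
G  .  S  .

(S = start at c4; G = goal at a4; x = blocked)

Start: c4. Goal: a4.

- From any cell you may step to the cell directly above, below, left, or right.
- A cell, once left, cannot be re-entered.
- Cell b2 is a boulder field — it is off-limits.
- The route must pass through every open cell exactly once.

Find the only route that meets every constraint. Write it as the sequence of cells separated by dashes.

Need to visit all 15 open cells exactly once, starting at c4 and ending at a4.
Route from c4: right to d4, up to d3, left to c3, up to c2, right to d2, up to d1, 3× left (reaching a1), 2× down (reaching a3), right to b3, down to b4, left to a4 — 14 moves in all.
Check: all 15 open cells covered.

c4 - d4 - d3 - c3 - c2 - d2 - d1 - c1 - b1 - a1 - a2 - a3 - b3 - b4 - a4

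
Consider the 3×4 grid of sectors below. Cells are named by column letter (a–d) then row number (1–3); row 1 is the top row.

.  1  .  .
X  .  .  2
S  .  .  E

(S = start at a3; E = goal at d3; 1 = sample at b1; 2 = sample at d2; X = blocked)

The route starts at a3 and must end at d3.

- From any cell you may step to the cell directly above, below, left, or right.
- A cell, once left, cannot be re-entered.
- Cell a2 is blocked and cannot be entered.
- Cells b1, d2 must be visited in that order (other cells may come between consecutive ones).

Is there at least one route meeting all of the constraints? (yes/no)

One route that works: a3 → b3 → b2 → b1 → c1 → c2 → d2 → d3.

yes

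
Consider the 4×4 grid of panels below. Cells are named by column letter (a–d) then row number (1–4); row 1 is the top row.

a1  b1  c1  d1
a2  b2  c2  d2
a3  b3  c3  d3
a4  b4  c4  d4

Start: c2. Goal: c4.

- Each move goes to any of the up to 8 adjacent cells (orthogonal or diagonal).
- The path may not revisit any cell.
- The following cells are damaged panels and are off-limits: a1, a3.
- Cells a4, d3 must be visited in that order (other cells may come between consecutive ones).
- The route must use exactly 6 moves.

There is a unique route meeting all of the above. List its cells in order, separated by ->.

The waypoints must appear in the order a4, d3, with no cell reused.
Route from c2: down-left 2 to a4, right 1 to b4, up-right 1 to c3, right 1 to d3, down-left 1 to c4 — 6 moves in all.
Check: order respected (a4 at step 2, d3 at step 5); 6 moves as required.

c2 -> b3 -> a4 -> b4 -> c3 -> d3 -> c4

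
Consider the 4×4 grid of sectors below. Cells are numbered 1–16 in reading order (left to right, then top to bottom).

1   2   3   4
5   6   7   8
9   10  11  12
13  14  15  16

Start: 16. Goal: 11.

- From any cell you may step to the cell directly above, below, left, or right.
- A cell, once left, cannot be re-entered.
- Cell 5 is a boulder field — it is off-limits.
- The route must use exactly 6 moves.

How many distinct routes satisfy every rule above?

Need simple routes of exactly 6 moves from 16 to 11 (Manhattan distance 2, so 2 moves are spent on a detour and 2 undoing it).
Enumerating: 16 12 8 4 3 7 11 | 16 12 8 7 6 10 11 | 16 15 14 10 6 7 11 | 16 15 14 13 9 10 11.
That gives 4 routes.

4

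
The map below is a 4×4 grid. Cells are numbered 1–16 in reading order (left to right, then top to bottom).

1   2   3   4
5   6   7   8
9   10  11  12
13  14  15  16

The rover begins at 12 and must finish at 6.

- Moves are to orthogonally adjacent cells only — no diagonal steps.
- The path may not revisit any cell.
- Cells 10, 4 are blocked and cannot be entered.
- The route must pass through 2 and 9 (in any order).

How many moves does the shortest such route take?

9

Any route passes through 2 and 9 in some order between 12 and 6. Summing Manhattan distances along each leg and taking the cheapest ordering (12 → 9 → 2 → 6) gives a lower bound of 3 + 3 + 1 = 7 moves.
That bound ignores the blocked cells. Measuring each leg by the fewest moves that actually steer around them (12→9: 5; 9→2: 3; 2→6: 1) raises the lower bound to 9.
A route of 9 moves exists: 12 → 16 → 15 → 14 → 13 → 9 → 5 → 1 → 2 → 6.
Since 9 matches that lower bound, it is optimal.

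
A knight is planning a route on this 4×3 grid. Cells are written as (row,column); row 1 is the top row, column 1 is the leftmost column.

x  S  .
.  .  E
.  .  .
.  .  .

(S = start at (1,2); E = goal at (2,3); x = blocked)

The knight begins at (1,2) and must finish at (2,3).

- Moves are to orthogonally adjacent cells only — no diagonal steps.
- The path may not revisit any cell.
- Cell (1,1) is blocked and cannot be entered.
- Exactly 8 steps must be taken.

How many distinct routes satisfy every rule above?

Need simple routes of exactly 8 moves from (1,2) to (2,3) (Manhattan distance 2, so 3 moves are spent on a detour and 3 undoing it).
Enumerating: (1,2) (2,2) (3,2) (3,1) (4,1) (4,2) (4,3) (3,3) (2,3) | (1,2) (2,2) (2,1) (3,1) (4,1) (4,2) (3,2) (3,3) (2,3) | (1,2) (2,2) (2,1) (3,1) (4,1) (4,2) (4,3) (3,3) (2,3) | (1,2) (2,2) (2,1) (3,1) (3,2) (4,2) (4,3) (3,3) (2,3).
That gives 4 routes.

4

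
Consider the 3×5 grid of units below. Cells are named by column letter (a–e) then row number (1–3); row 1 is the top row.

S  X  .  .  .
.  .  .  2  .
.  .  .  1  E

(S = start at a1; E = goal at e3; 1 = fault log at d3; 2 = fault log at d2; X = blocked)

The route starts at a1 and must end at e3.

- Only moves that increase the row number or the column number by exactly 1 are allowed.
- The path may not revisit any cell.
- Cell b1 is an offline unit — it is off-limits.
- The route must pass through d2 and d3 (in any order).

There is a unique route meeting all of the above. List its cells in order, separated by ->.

a1 -> a2 -> b2 -> c2 -> d2 -> d3 -> e3

Moves only go right or down, so the column and row indices never decrease.
Route from a1: down 1 to a2, right 3 to d2, down 1 to d3, right 1 to e3 — 6 moves in all.
Check: all required cells visited.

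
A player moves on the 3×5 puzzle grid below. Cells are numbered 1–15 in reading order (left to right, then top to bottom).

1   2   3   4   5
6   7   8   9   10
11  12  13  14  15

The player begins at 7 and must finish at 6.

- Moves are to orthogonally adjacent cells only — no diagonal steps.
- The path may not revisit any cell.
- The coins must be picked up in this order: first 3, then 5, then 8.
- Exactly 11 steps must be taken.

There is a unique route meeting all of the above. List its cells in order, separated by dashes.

The waypoints must appear in the order 3, 5, 8, with no cell reused.
Route from 7: up 1 to 2, right 3 to 5, down 1 to 10, left 2 to 8, down 1 to 13, left 2 to 11, up 1 to 6 — 11 moves in all.
Check: order respected (3 at step 2, 5 at step 4, 8 at step 7); 11 moves as required.

7 - 2 - 3 - 4 - 5 - 10 - 9 - 8 - 13 - 12 - 11 - 6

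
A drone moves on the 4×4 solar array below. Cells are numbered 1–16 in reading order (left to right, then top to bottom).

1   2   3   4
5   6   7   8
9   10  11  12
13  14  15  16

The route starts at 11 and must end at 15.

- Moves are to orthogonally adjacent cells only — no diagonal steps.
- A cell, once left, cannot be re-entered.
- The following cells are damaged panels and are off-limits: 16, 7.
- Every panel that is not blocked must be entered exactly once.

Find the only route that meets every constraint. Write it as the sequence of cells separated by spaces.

11 12 8 4 3 2 1 5 6 10 9 13 14 15

Need to visit all 14 open cells exactly once, starting at 11 and ending at 15.
Cell 3 has only two open neighbours (2 and 4), so the path must pass straight through it: one of those is the cell it's entered from and the other is where it exits.
Route from 11: right 1 to 12, up 2 to 4, left 3 to 1, down 1 to 5, right 1 to 6, down 1 to 10, left 1 to 9, down 1 to 13, right 2 to 15 — 13 moves in all.
Check: all 14 open cells covered.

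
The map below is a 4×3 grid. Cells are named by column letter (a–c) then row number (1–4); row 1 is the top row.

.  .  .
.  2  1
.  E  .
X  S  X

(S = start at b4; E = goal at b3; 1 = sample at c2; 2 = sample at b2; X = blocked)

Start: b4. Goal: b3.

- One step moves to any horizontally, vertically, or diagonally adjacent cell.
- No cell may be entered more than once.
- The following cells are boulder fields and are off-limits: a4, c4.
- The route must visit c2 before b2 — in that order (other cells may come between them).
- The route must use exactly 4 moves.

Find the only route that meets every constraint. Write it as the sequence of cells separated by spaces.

b4 c3 c2 b2 b3

The waypoints must appear in the order c2, b2, with no cell reused.
Route from b4: up-right 1 to c3, up 1 to c2, left 1 to b2, down 1 to b3 — 4 moves in all.
Check: order respected (1 at step 2, 2 at step 3); 4 moves as required.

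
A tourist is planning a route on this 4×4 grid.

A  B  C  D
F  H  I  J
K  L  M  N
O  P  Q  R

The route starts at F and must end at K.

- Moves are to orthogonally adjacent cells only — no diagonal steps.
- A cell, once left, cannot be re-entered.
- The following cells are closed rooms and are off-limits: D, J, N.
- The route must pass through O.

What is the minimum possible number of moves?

Any route passes through O somewhere between F and K. Summing Manhattan distances along the two legs (F → O → K) gives a lower bound of 2 + 1 = 3 moves.
The shortest route satisfying every rule uses 5 moves: F → H → L → P → O → K.
The no-revisit rule (legs can't share cells) pushes the minimum above the 3-move bound; an exhaustive check rules out every length from 3 to 4, leaving 5 as the minimum.

5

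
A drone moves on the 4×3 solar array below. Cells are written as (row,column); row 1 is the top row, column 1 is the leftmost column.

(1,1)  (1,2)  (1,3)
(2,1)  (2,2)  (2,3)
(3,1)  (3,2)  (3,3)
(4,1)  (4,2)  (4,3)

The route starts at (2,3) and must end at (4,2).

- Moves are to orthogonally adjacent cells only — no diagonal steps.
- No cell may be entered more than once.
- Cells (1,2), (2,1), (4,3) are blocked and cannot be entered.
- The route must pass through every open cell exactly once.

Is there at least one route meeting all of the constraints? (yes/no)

Cell (1,3) has only one open neighbour but is neither the start nor the goal, so a Hamiltonian route would have to both enter and leave it through the same neighbour — impossible without revisiting.

no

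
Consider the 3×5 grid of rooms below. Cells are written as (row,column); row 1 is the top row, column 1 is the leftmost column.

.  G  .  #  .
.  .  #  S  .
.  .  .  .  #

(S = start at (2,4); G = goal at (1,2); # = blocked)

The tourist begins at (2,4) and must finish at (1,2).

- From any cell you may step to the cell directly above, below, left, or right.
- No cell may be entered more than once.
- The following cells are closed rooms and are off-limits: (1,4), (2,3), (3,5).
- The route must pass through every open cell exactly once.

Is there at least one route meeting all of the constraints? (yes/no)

Cell (1,3) has only one open neighbour but is neither the start nor the goal, so a Hamiltonian route would have to both enter and leave it through the same neighbour — impossible without revisiting.

no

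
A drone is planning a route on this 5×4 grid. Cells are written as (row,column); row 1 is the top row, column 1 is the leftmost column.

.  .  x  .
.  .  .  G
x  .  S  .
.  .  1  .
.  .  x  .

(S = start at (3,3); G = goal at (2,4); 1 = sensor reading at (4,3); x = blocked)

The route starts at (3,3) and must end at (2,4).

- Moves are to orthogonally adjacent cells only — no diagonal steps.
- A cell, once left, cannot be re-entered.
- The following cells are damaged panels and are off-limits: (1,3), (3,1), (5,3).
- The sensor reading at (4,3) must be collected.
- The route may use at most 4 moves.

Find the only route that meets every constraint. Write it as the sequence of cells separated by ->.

Any route must reach (4,3) and still end at (2,4) within 4 moves, so the order of the required stops is forced.
Route from (3,3): down 1 to (4,3), right 1 to (4,4), up 2 to (2,4) — 4 moves in all.
Check: all required cells visited; 4 ≤ 4 moves.

(3,3) -> (4,3) -> (4,4) -> (3,4) -> (2,4)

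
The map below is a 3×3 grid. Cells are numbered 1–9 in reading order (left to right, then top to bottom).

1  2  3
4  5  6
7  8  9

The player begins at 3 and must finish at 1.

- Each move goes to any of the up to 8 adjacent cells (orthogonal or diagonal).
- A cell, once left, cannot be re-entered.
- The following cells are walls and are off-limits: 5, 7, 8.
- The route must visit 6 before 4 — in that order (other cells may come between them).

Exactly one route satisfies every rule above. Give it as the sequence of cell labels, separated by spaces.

3 6 2 4 1

The waypoints must appear in the order 6, 4, with no cell reused.
Route from 3: down 1 to 6, up-left 1 to 2, down-left 1 to 4, up 1 to 1 — 4 moves in all.
Check: order respected (6 at step 1, 4 at step 3).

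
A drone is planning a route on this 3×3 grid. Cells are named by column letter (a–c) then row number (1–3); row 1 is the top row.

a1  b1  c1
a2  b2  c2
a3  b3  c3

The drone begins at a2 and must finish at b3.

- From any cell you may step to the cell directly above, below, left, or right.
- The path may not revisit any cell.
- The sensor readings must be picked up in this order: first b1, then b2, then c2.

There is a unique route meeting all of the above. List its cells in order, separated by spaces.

The waypoints must appear in the order b1, b2, c2, with no cell reused.
Route from a2: up 1 to a1, right 1 to b1, down 1 to b2, right 1 to c2, down 1 to c3, left 1 to b3 — 6 moves in all.
Check: order respected (b1 at step 2, b2 at step 3, c2 at step 4).

a2 a1 b1 b2 c2 c3 b3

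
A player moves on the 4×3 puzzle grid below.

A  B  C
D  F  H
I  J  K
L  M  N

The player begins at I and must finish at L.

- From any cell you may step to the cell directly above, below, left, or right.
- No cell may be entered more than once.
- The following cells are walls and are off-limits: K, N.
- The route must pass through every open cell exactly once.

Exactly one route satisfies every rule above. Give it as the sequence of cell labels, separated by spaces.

I D A B C H F J M L

Need to visit all 10 open cells exactly once, starting at I and ending at L.
Route from I: 2× up (reaching A), 2× right (reaching C), down to H, left to F, 2× down (reaching M), left to L — 9 moves in all.
Check: all 10 open cells covered.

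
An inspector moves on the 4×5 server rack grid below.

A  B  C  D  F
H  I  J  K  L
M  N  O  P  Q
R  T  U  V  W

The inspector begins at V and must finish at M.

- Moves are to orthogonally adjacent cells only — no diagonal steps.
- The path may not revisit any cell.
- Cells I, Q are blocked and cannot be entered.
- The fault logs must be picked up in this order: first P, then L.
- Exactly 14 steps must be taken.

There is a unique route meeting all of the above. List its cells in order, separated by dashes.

The waypoints must appear in the order P, L, with no cell reused.
Route from V: left 2 to T, up 1 to N, right 2 to P, up 1 to K, right 1 to L, up 1 to F, left 4 to A, down 2 to M — 14 moves in all.
Check: order respected (P at step 5, L at step 7); 14 moves as required.

V - U - T - N - O - P - K - L - F - D - C - B - A - H - M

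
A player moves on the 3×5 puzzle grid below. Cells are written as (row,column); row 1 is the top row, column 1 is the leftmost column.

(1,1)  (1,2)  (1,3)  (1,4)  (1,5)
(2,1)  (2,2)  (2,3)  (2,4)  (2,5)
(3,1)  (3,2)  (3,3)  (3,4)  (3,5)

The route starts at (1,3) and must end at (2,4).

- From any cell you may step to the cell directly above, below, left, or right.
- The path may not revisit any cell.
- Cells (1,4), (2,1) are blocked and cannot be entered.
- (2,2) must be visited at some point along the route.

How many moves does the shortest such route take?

Any route passes through (2,2) somewhere between (1,3) and (2,4). Summing Manhattan distances along the two legs ((1,3) → (2,2) → (2,4)) gives a lower bound of 2 + 2 = 4 moves.
A route of 4 moves achieves this: (1,3) → (1,2) → (2,2) → (2,3) → (2,4).
Since 4 matches the lower bound, it is optimal.

4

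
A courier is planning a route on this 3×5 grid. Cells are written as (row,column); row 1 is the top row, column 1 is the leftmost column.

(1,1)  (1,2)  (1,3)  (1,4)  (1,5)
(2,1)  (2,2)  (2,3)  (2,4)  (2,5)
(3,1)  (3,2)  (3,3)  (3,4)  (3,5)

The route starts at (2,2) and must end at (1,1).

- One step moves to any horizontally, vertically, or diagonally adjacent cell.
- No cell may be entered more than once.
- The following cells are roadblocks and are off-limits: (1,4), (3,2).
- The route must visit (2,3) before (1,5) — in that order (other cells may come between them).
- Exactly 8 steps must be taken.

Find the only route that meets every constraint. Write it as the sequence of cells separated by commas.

(2,2), (2,3), (3,4), (2,5), (1,5), (2,4), (1,3), (1,2), (1,1)

The waypoints must appear in the order (2,3), (1,5), with no cell reused.
Route from (2,2): right 1 to (2,3), down-right 1 to (3,4), up-right 1 to (2,5), up 1 to (1,5), down-left 1 to (2,4), up-left 1 to (1,3), left 2 to (1,1) — 8 moves in all.
Check: order respected ((2,3) at step 1, (1,5) at step 4); 8 moves as required.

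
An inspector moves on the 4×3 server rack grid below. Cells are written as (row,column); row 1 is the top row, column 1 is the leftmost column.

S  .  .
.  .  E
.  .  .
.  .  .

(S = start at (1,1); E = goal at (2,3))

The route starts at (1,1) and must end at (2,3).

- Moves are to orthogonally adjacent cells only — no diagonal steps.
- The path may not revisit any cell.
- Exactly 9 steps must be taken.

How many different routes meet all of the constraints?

7

Need simple routes of exactly 9 moves from (1,1) to (2,3) (Manhattan distance 3, so 3 moves are spent on a detour and 3 undoing it).
Enumerating: (1,1) (2,1) (3,1) (4,1) (4,2) (3,2) (2,2) (1,2) (1,3) (2,3) | (1,1) (2,1) (3,1) (4,1) (4,2) (4,3) (3,3) (3,2) (2,2) (2,3) | (1,1) (2,1) (2,2) (3,2) (3,1) (4,1) (4,2) (4,3) (3,3) (2,3) | (1,1) (1,2) (2,2) (3,2) (3,1) (4,1) (4,2) (4,3) (3,3) (2,3) | (1,1) (1,2) (2,2) (2,1) (3,1) (4,1) (4,2) (3,2) (3,3) (2,3) | (1,1) (1,2) (2,2) (2,1) (3,1) (4,1) (4,2) (4,3) (3,3) (2,3) | (1,1) (1,2) (2,2) (2,1) (3,1) (3,2) (4,2) (4,3) (3,3) (2,3).
That gives 7 routes.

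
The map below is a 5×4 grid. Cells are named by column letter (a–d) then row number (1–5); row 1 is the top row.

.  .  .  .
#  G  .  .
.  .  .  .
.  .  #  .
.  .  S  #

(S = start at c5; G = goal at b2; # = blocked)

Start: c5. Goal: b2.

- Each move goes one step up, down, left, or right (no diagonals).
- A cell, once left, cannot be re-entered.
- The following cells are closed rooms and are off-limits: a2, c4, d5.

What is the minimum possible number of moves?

The Manhattan distance from c5 to b2 is |5−2| + |3−2| = 4, so at least 4 moves are needed.
A route of 4 moves achieves this: c5 → b5 → b4 → b3 → b2.
Since 4 matches the lower bound, it is optimal.

4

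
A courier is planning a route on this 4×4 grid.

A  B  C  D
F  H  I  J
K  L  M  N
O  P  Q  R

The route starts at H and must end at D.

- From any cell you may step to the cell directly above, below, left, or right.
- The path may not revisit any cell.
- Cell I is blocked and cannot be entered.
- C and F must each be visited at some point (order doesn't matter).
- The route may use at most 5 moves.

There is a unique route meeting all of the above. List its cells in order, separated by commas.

H, F, A, B, C, D

The budget equals the shortest possible length, so every move has to be on a shortest route through the required cells.
Route from H: left to F, up to A, 3× right (reaching D) — 5 moves in all.
Check: all required cells visited; 5 ≤ 5 moves.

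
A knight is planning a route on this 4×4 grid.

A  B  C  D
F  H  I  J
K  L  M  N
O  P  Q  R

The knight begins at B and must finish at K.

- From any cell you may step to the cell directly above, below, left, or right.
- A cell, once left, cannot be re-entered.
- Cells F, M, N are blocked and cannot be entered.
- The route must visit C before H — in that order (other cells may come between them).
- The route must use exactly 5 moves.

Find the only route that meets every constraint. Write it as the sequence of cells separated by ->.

The waypoints must appear in the order C, H, with no cell reused.
Route from B: right to C, down to I, left to H, down to L, left to K — 5 moves in all.
Check: order respected (C at step 1, H at step 3); 5 moves as required.

B -> C -> I -> H -> L -> K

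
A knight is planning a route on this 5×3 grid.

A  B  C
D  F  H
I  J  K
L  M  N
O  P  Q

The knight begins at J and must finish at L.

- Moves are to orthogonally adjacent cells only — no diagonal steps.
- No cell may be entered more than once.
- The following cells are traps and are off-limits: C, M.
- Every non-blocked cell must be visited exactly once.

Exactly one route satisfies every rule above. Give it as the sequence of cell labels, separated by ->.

Need to visit all 13 open cells exactly once, starting at J and ending at L.
Cell P has only two open neighbours (O and Q), so the path must pass straight through it: one of those is the cell it's entered from and the other is where it exits.
Route from J: left to I, 2× up (reaching A), right to B, down to F, right to H, 3× down (reaching Q), 2× left (reaching O), up to L — 12 moves in all.
Check: all 13 open cells covered.

J -> I -> D -> A -> B -> F -> H -> K -> N -> Q -> P -> O -> L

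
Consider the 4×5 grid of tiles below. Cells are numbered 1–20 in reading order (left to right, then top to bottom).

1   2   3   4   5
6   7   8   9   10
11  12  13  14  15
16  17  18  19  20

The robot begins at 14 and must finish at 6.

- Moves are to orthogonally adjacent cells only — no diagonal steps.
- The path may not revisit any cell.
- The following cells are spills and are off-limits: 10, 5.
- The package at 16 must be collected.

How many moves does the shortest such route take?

6

Any route passes through 16 somewhere between 14 and 6. Summing Manhattan distances along the two legs (14 → 16 → 6) gives a lower bound of 4 + 2 = 6 moves.
A route of 6 moves achieves this: 14 → 19 → 18 → 17 → 16 → 11 → 6.
Since 6 matches the lower bound, it is optimal.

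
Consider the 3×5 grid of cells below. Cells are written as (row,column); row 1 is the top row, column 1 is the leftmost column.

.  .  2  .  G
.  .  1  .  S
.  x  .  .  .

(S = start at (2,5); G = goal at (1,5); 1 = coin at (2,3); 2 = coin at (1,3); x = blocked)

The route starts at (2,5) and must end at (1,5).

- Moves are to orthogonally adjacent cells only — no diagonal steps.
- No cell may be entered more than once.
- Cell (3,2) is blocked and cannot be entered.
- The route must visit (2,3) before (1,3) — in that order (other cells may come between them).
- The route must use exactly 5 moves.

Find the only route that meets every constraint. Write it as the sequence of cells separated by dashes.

(2,5) - (2,4) - (2,3) - (1,3) - (1,4) - (1,5)

The waypoints must appear in the order (2,3), (1,3), with no cell reused.
Route from (2,5): left 2 to (2,3), up 1 to (1,3), right 2 to (1,5) — 5 moves in all.
Check: order respected (1 at step 2, 2 at step 3); 5 moves as required.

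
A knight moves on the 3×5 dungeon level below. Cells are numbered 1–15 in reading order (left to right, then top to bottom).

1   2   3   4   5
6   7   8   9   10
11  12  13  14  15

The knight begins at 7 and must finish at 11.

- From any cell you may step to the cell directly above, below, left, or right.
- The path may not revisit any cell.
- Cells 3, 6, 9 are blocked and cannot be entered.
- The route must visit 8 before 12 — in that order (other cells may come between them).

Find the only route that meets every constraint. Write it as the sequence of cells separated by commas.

The waypoints must appear in the order 8, 12, with no cell reused.
Route from 7: right 1 to 8, down 1 to 13, left 2 to 11 — 4 moves in all.
Check: order respected (8 at step 1, 12 at step 3).

7, 8, 13, 12, 11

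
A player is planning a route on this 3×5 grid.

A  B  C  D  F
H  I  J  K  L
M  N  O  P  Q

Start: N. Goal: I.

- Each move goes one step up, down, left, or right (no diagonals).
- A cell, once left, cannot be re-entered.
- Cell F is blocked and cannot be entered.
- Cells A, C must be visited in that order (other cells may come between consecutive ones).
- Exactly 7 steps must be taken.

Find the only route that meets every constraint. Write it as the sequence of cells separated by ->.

N -> M -> H -> A -> B -> C -> J -> I

The waypoints must appear in the order A, C, with no cell reused.
Route from N: left to M, 2× up (reaching A), 2× right (reaching C), down to J, left to I — 7 moves in all.
Check: order respected (A at step 3, C at step 5); 7 moves as required.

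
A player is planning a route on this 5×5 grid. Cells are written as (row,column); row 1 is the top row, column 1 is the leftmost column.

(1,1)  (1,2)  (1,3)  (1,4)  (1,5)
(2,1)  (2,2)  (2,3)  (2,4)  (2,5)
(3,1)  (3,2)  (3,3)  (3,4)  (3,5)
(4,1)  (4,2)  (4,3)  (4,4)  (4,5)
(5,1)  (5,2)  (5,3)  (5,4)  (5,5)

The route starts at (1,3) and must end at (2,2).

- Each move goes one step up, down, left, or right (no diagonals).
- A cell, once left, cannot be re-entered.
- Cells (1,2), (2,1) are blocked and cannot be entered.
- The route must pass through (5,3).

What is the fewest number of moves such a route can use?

Any route passes through (5,3) somewhere between (1,3) and (2,2). Summing Manhattan distances along the two legs ((1,3) → (5,3) → (2,2)) gives a lower bound of 4 + 4 = 8 moves.
A route of 8 moves achieves this: (1,3) → (2,3) → (3,3) → (4,3) → (5,3) → (5,2) → (4,2) → (3,2) → (2,2).
Since 8 matches the lower bound, it is optimal.

8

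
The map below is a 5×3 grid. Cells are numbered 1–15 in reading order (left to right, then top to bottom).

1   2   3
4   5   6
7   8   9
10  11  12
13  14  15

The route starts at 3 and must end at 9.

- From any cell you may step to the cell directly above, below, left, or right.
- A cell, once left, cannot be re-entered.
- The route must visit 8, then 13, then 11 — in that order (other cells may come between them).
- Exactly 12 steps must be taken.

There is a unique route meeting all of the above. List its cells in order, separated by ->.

3 -> 2 -> 1 -> 4 -> 5 -> 8 -> 7 -> 10 -> 13 -> 14 -> 11 -> 12 -> 9

The waypoints must appear in the order 8, 13, 11, with no cell reused.
Route from 3: left 2 to 1, down 1 to 4, right 1 to 5, down 1 to 8, left 1 to 7, down 2 to 13, right 1 to 14, up 1 to 11, right 1 to 12, up 1 to 9 — 12 moves in all.
Check: order respected (8 at step 5, 13 at step 8, 11 at step 10); 12 moves as required.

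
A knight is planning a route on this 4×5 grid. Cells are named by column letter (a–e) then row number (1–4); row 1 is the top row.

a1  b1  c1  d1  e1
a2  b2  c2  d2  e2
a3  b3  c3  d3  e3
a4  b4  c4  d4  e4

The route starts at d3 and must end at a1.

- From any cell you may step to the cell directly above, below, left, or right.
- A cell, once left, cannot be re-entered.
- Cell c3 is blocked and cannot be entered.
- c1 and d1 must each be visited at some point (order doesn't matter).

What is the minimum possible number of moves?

5

Any route passes through c1 and d1 in some order between d3 and a1. Summing Manhattan distances along each leg and taking the cheapest ordering (d3 → d1 → c1 → a1) gives a lower bound of 2 + 1 + 2 = 5 moves.
A route of 5 moves achieves this: d3 → d2 → d1 → c1 → b1 → a1.
Since 5 matches the lower bound, it is optimal.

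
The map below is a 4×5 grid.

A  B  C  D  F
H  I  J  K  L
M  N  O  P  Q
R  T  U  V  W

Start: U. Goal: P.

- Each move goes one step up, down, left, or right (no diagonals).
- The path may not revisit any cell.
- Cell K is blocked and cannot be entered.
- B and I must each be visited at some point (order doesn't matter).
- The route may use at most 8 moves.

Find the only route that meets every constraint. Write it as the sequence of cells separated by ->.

U -> T -> N -> I -> B -> C -> J -> O -> P

Any route must reach B and I and still end at P within 8 moves, so the order of the required stops is forced.
Route from U: left to T, 3× up (reaching B), right to C, 2× down (reaching O), right to P — 8 moves in all.
Check: all required cells visited; 8 ≤ 8 moves.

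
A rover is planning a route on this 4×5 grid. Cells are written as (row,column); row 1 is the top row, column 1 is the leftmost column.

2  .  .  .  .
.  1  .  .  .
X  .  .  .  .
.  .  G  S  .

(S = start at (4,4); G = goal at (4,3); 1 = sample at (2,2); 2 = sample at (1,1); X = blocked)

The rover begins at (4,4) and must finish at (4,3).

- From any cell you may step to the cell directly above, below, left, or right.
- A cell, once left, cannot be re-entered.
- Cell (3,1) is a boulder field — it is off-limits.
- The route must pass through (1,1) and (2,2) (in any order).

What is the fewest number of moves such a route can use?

11

Any route passes through (1,1) and (2,2) in some order between (4,4) and (4,3). Summing Manhattan distances along each leg and taking the cheapest ordering ((4,4) → (2,2) → (1,1) → (4,3)) gives a lower bound of 4 + 2 + 5 = 11 moves.
A route of 11 moves achieves this: (4,4) → (3,4) → (2,4) → (1,4) → (1,3) → (1,2) → (1,1) → (2,1) → (2,2) → (3,2) → (4,2) → (4,3).
Since 11 matches the lower bound, it is optimal.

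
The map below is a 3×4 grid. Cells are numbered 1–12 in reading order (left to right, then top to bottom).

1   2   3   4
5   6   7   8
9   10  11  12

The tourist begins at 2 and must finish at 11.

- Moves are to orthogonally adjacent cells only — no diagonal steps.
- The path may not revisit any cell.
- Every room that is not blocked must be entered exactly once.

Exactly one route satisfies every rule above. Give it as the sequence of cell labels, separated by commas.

2, 1, 5, 9, 10, 6, 7, 3, 4, 8, 12, 11

Need to visit all 12 open cells exactly once, starting at 2 and ending at 11.
Cell 12 has only two open neighbours (8 and 11), so the path must pass straight through it: one of those is the cell it's entered from and the other is where it exits.
Route from 2: left 1 to 1, down 2 to 9, right 1 to 10, up 1 to 6, right 1 to 7, up 1 to 3, right 1 to 4, down 2 to 12, left 1 to 11 — 11 moves in all.
Check: all 12 open cells covered.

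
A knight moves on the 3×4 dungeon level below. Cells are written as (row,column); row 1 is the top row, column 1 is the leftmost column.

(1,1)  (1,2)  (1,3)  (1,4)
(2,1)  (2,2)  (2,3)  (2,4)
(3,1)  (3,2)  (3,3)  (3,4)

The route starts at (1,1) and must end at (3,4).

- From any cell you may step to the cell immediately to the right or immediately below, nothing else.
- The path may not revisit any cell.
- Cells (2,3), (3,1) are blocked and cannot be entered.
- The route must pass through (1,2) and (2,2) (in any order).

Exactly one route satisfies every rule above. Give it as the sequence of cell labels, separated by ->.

Moves only go right or down, so the column and row indices never decrease.
Route from (1,1): right to (1,2), 2× down (reaching (3,2)), 2× right (reaching (3,4)) — 5 moves in all.
Check: all required cells visited.

(1,1) -> (1,2) -> (2,2) -> (3,2) -> (3,3) -> (3,4)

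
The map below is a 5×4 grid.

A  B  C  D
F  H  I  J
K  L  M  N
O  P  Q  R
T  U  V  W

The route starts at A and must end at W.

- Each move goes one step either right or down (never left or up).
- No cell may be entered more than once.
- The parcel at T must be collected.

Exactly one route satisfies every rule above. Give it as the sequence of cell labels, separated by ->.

A -> F -> K -> O -> T -> U -> V -> W

Moves only go right or down, so the column and row indices never decrease.
Route from A: 4× down (reaching T), 3× right (reaching W) — 7 moves in all.
Check: all required cells visited.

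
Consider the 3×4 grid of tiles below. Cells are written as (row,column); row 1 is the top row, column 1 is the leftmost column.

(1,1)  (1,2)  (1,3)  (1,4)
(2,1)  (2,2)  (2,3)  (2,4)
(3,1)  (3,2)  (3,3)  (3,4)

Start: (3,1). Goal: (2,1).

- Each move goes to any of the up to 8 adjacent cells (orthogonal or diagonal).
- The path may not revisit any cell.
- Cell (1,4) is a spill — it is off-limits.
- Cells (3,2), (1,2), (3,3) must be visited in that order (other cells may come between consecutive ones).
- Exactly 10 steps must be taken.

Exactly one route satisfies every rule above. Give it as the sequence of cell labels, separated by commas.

(3,1), (3,2), (2,3), (1,2), (1,3), (2,4), (3,4), (3,3), (2,2), (1,1), (2,1)

The waypoints must appear in the order (3,2), (1,2), (3,3), with no cell reused.
Route from (3,1): right to (3,2), up-right to (2,3), up-left to (1,2), right to (1,3), down-right to (2,4), down to (3,4), left to (3,3), 2× up-left (reaching (1,1)), down to (2,1) — 10 moves in all.
Check: order respected ((3,2) at step 1, (1,2) at step 3, (3,3) at step 7); 10 moves as required.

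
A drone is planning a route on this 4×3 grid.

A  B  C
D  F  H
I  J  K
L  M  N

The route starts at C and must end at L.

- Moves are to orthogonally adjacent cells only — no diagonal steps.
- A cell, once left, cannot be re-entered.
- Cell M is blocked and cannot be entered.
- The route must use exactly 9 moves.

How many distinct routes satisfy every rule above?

Need simple routes of exactly 9 moves from C to L (Manhattan distance 5, so 2 moves are spent on a detour and 2 undoing it).
Enumerating: C H K J F B A D I L | C B A D F H K J I L.
That gives 2 routes.

2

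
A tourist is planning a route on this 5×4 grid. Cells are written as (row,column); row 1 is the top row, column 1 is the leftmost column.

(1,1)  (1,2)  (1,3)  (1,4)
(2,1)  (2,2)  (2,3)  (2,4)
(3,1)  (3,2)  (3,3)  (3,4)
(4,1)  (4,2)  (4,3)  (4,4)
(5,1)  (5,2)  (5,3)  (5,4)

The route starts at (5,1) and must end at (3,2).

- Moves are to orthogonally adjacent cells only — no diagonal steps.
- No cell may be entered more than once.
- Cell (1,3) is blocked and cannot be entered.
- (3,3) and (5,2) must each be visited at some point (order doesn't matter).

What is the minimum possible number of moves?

Any route passes through (3,3) and (5,2) in some order between (5,1) and (3,2). Summing Manhattan distances along each leg and taking the cheapest ordering ((5,1) → (5,2) → (3,3) → (3,2)) gives a lower bound of 1 + 3 + 1 = 5 moves.
A route of 5 moves achieves this: (5,1) → (5,2) → (4,2) → (4,3) → (3,3) → (3,2).
Since 5 matches the lower bound, it is optimal.

5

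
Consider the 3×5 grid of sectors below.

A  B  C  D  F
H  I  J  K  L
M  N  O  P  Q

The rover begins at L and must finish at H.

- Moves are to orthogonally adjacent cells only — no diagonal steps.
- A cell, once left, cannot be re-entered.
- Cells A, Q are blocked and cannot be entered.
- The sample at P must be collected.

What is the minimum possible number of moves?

Any route passes through P somewhere between L and H. Summing Manhattan distances along the two legs (L → P → H) gives a lower bound of 2 + 4 = 6 moves.
A route of 6 moves achieves this: L → K → P → O → J → I → H.
Since 6 matches the lower bound, it is optimal.

6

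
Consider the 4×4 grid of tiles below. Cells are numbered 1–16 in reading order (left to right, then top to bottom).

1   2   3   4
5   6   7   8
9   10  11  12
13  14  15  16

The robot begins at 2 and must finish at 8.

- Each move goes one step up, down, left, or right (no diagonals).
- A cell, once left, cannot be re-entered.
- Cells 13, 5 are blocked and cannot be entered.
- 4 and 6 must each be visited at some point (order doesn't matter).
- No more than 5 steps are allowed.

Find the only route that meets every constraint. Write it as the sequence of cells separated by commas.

Any route must reach 4 and 6 and still end at 8 within 5 moves, so the order of the required stops is forced.
Route from 2: down 1 to 6, right 1 to 7, up 1 to 3, right 1 to 4, down 1 to 8 — 5 moves in all.
Check: all required cells visited; 5 ≤ 5 moves.

2, 6, 7, 3, 4, 8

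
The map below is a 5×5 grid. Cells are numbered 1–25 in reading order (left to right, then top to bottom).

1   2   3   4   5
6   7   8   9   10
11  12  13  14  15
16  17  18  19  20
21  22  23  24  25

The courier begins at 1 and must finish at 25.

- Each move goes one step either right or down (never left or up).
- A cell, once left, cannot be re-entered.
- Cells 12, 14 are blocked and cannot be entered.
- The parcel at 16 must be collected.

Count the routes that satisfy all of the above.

5

A right/down-only route from 1 to 25 makes exactly 4 down-moves and 4 right-moves in some order.
With no other constraints that would be C(8,4) = 70 routes.
Split at 16 and multiply the segment counts (each segment already excludes blocked cells): 1→16: 1; 16→25: 5; product = 5.
That gives 5 routes.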